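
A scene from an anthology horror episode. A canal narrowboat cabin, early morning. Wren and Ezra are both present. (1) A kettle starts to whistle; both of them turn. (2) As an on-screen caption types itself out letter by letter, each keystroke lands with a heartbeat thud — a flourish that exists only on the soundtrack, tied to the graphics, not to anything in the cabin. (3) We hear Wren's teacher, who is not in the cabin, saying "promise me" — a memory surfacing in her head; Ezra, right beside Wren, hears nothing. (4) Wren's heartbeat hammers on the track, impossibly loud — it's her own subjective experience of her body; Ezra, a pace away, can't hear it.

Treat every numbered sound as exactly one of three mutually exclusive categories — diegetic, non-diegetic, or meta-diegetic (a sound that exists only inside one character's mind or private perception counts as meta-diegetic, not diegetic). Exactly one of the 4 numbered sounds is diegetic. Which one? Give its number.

1

Sound (1): the sound comes from a kettle physically present in the location, so diegetic.
(2) is non-diegetic: it accompanies on-screen graphics, not anything inside the story world.
(3) is meta-diegetic: a remembered line, private to Wren — not present in the room, not audible to Ezra.
(4) is meta-diegetic: it's Wren's internal bodily sensation rendered as sound; only Wren 'hears' it.
Only (1) is diegetic.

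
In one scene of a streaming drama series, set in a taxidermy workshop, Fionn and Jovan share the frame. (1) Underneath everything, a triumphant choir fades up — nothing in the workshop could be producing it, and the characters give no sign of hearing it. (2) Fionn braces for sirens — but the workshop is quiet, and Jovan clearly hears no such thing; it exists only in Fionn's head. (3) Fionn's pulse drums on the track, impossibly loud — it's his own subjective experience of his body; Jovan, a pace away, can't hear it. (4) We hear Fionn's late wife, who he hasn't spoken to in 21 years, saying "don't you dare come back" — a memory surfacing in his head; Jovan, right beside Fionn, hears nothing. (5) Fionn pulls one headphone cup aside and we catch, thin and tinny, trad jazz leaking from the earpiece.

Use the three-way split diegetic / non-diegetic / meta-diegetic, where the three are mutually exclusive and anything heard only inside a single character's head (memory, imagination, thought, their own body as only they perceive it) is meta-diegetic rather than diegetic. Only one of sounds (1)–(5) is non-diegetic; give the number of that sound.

Sound (1): score with no on-screen or off-screen source; it exists for the audience alone, so non-diegetic.
Sound (2): subjective to Fionn: the workshop is silent and Jovan hears nothing, so meta-diegetic.
Sound (3): a subjective body sound — Fionn's private perception, inaudible to Jovan, so meta-diegetic.
(4) it's Fionn's recollection rendered as sound; the other character can't hear it → meta-diegetic.
Sound (5): it's leaking from a physical pair of headphones in the scene, so diegetic.
Only (1) is non-diegetic.

1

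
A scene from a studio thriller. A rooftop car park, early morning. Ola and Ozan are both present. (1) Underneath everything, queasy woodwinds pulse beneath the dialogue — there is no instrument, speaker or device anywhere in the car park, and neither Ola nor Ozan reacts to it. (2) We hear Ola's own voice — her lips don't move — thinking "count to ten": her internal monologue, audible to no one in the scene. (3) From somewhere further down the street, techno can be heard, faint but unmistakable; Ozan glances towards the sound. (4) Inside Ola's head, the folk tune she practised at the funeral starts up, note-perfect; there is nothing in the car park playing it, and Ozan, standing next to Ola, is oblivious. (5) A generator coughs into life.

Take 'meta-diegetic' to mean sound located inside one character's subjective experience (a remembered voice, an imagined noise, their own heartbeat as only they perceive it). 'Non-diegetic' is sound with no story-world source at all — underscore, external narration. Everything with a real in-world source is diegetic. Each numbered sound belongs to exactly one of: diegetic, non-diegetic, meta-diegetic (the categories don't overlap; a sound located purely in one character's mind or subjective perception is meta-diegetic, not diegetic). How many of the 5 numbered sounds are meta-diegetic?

2

(1) it has no source in the story world and no character can hear it — it's underscore → non-diegetic.
(2) is meta-diegetic: it's Ola's unspoken thought, heard only by the audience via her subjectivity.
Sound (3): off-screen diegetic: the source is out of frame but still in the story's space, so diegetic.
Sound (4): the music is a memory playing inside Ola's mind alone; no real-world source, Ozan can't hear it, so meta-diegetic.
(5) the sound comes from a generator physically present in the location → diegetic.
So 2 of the 5 are meta-diegetic: (2), (4).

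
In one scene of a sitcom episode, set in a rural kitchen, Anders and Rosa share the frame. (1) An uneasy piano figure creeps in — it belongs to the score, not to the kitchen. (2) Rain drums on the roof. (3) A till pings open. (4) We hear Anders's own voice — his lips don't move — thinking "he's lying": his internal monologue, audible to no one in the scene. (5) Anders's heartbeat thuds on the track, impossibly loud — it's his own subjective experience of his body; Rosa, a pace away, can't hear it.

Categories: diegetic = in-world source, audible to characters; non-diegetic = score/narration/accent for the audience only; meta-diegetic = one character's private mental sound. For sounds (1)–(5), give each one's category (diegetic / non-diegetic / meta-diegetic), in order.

non-diegetic, diegetic, diegetic, meta-diegetic, meta-diegetic

(1) nothing in the kitchen produces it and the characters don't hear it — pure soundtrack → non-diegetic.
(2) is diegetic: rain is part of the location's real environment.
(3) the sound comes from a till physically present in the location → diegetic.
(4) is meta-diegetic: internal monologue — inside Anders's mind, not spoken into the scene.
(5) a subjective body sound — Anders's private perception, inaudible to Rosa → meta-diegetic.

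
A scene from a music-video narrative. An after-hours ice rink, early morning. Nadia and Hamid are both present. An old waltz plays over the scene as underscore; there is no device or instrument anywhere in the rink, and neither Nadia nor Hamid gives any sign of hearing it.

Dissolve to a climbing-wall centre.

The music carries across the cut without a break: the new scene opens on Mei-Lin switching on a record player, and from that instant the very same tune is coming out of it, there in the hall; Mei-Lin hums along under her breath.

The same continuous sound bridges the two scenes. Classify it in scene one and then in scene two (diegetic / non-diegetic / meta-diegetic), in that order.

non-diegetic, diegetic

Scene one: there's no in-world source anywhere and no character hears it — underscore for the audience only → non-diegetic.
Scene two: once Mei-Lin turns on a record player, the music has a real source in the story world and Mei-Lin reacts to it → diegetic.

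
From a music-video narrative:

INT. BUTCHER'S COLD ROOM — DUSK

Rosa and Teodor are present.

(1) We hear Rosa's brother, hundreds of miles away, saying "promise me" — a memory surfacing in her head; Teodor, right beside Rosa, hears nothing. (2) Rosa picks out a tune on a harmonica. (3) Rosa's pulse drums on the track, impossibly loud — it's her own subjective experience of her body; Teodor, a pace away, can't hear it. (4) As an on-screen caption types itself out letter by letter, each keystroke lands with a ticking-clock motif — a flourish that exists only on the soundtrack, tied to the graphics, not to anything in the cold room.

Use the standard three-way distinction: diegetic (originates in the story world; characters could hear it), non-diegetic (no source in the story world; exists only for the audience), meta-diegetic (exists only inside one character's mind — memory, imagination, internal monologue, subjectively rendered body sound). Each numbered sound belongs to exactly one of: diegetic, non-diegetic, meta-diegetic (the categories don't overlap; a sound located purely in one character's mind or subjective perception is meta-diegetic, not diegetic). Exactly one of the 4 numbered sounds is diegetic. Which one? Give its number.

(1) is meta-diegetic: the voice is a memory playing only inside Rosa's mind; Teodor can't hear it.
(2) a character is playing a harmonica on screen → diegetic.
(3) is meta-diegetic: it's Rosa's internal bodily sensation rendered as sound; only Rosa 'hears' it.
(4) the caption isn't part of the story world, so neither is the sound tied to it → non-diegetic.
Only (2) is diegetic.

2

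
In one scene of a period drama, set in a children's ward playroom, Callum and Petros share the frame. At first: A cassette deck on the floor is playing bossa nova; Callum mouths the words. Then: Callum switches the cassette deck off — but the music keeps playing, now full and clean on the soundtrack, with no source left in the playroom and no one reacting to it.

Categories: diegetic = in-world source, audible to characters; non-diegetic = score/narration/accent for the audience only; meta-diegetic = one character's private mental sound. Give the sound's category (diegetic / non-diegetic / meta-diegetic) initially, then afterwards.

diegetic, non-diegetic

Initially: a cassette deck is a real in-scene source and Callum reacts to it → diegetic.
Afterwards: there is no longer any in-world source and no one can hear it — it has become underscore → non-diegetic.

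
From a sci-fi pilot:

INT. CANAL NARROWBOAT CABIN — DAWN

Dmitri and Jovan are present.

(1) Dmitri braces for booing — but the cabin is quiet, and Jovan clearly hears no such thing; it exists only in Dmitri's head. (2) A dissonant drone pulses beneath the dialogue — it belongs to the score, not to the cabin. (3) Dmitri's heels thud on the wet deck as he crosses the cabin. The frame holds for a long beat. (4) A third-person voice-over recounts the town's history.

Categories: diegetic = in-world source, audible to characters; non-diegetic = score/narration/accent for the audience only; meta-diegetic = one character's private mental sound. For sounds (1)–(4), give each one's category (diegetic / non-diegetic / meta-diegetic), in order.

meta-diegetic, non-diegetic, diegetic, non-diegetic

Sound (1): Dmitri alone 'hears' it — an imagined sound, not present in the space, so meta-diegetic.
(2) is non-diegetic: it has no source in the story world and no character can hear it — it's underscore.
(3) is diegetic: it's the physical sound of Dmitri moving in the space.
Sound (4): external voice-over — not a character, not heard by anyone in the scene, so non-diegetic.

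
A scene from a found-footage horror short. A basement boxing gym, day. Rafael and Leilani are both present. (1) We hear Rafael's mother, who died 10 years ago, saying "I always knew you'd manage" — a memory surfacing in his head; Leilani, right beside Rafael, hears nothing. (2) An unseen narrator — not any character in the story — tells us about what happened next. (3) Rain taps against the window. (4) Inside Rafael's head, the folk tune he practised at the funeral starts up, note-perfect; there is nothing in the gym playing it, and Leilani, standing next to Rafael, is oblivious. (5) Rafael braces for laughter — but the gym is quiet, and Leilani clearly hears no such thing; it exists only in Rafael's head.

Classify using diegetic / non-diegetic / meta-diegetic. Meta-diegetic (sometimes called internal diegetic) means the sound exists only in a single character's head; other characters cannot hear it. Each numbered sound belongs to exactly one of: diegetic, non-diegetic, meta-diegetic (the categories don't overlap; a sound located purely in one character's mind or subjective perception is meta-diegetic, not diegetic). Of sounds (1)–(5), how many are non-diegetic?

(1) a remembered line, private to Rafael — not present in the room, not audible to Leilani → meta-diegetic.
Sound (2): external voice-over — not a character, not heard by anyone in the scene, so non-diegetic.
(3) rain is part of the location's real environment → diegetic.
Sound (4): remembered music, private to Rafael — Leilani is oblivious because it isn't in the room, so meta-diegetic.
Sound (5): Rafael alone 'hears' it — an imagined sound, not present in the space, so meta-diegetic.
So 1 of the 5 is non-diegetic: (2).

1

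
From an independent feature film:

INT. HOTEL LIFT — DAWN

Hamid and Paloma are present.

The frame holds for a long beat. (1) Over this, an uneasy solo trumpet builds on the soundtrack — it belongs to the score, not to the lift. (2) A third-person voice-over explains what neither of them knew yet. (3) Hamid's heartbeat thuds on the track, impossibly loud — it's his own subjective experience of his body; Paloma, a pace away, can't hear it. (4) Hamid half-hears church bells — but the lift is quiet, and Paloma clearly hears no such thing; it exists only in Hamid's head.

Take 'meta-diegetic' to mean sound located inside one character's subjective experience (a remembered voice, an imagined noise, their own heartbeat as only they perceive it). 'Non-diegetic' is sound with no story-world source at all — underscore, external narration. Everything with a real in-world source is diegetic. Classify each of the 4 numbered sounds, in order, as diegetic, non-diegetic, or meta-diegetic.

non-diegetic, non-diegetic, meta-diegetic, meta-diegetic

(1) is non-diegetic: score with no on-screen or off-screen source; it exists for the audience alone.
Sound (2): the narrator exists outside the story world, addressing only the audience, so non-diegetic.
(3) is meta-diegetic: point-of-audition from inside Hamid's body; not a sound in the room.
(4) Hamid alone 'hears' it — an imagined sound, not present in the space → meta-diegetic.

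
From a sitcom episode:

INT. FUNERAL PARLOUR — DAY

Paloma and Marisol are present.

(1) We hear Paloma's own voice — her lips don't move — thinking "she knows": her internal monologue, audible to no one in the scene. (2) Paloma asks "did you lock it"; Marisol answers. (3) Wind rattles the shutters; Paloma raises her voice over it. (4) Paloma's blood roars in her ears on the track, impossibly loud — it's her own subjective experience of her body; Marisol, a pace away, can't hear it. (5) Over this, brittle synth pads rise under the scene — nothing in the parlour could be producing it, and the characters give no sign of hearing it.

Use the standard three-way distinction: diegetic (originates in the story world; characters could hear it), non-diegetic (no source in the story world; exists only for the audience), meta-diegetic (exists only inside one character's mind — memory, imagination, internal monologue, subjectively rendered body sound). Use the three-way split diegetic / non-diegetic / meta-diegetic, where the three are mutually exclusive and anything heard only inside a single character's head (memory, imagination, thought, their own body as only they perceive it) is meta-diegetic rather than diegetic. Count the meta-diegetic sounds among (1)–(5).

2

Sound (1): Paloma's thought-voice: a private mental sound no other character can hear, so meta-diegetic.
(2) is diegetic: spoken by a character present in the story world.
(3) is diegetic: wind is part of the location's real environment.
(4) is meta-diegetic: point-of-audition from inside Paloma's body; not a sound in the room.
(5) nothing in the parlour produces it and the characters don't hear it — pure soundtrack → non-diegetic.
So 2 of the 5 are meta-diegetic: (1), (4).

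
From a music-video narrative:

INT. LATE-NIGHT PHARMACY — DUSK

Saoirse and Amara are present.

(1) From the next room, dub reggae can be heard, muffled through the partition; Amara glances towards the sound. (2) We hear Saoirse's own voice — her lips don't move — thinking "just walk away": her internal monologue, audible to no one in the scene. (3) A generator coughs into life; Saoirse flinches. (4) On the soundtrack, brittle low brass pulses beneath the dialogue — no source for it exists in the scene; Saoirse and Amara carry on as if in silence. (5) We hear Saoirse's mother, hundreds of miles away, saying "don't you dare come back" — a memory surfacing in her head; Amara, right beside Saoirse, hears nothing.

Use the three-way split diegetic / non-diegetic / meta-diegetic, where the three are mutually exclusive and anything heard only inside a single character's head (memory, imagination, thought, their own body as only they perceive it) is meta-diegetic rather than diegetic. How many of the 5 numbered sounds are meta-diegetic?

2

(1) the music has an off-screen but real-world source and a character hears it → diegetic.
(2) is meta-diegetic: it's Saoirse's unspoken thought, heard only by the audience via her subjectivity.
Sound (3): a generator is a real object/event in the scene's world, so diegetic.
(4) is non-diegetic: it has no source in the story world and no character can hear it — it's underscore.
(5) is meta-diegetic: the voice is a memory playing only inside Saoirse's mind; Amara can't hear it.
Meta-diegetic: (2), (5) — that's 2.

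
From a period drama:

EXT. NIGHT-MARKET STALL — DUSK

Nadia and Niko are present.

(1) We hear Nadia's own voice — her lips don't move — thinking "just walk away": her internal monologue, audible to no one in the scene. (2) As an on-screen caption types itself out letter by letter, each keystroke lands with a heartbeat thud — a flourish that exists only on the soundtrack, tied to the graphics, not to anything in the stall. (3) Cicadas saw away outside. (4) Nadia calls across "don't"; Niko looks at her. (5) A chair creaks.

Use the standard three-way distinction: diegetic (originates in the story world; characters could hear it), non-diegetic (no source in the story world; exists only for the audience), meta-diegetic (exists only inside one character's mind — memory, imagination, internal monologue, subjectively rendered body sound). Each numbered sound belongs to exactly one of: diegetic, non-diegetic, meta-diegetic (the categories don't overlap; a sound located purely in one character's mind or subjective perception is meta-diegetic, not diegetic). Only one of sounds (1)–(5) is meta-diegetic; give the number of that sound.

1

Sound (1): it's Nadia's unspoken thought, heard only by the audience via her subjectivity, so meta-diegetic.
(2) is non-diegetic: sound married to a title/caption — outside the diegesis by definition.
Sound (3): it's the actual ambient sound of the location, so diegetic.
Sound (4): spoken by a character present in the story world, so diegetic.
(5) an in-world source (a chair); characters could hear it → diegetic.
Only (1) is meta-diegetic.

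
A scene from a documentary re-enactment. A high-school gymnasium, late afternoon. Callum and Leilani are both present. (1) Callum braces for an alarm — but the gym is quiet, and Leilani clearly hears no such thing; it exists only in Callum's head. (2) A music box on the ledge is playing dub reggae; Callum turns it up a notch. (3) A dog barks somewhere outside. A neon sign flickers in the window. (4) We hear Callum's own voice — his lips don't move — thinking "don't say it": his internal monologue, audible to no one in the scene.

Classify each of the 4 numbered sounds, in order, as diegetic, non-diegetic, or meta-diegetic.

(1) is meta-diegetic: subjective to Callum: the gym is silent and Leilani hears nothing.
(2) is diegetic: source music from a music box, which exists in the story world.
(3) is diegetic: the sound comes from a dog physically present in the location.
(4) is meta-diegetic: it's Callum's unspoken thought, heard only by the audience via his subjectivity.

meta-diegetic, diegetic, diegetic, meta-diegetic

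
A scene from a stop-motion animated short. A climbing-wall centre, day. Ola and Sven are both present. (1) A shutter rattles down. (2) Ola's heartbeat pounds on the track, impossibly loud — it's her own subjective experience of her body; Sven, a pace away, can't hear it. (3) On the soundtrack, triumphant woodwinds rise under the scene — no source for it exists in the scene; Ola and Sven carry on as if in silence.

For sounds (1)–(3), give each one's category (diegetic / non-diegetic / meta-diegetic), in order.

diegetic, meta-diegetic, non-diegetic

(1) is diegetic: a shutter is a real object/event in the scene's world.
(2) is meta-diegetic: point-of-audition from inside Ola's body; not a sound in the room.
(3) it has no source in the story world and no character can hear it — it's underscore → non-diegetic.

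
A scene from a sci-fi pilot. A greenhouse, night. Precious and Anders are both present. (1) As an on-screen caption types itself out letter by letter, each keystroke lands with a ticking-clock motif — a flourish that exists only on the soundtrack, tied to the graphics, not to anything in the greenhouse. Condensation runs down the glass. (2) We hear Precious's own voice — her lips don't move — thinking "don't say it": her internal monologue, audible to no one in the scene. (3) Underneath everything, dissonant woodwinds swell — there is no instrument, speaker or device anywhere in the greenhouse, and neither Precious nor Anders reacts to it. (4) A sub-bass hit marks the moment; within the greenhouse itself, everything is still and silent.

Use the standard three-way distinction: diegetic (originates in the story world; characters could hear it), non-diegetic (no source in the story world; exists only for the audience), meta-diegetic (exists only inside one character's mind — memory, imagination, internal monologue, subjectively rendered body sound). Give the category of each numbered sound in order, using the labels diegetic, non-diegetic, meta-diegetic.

(1) it accompanies on-screen graphics, not anything inside the story world → non-diegetic.
Sound (2): Precious's thought-voice: a private mental sound no other character can hear, so meta-diegetic.
Sound (3): it has no source in the story world and no character can hear it — it's underscore, so non-diegetic.
Sound (4): nothing in the scene produces it; it's an accent added for the audience, so non-diegetic.

non-diegetic, meta-diegetic, non-diegetic, non-diegetic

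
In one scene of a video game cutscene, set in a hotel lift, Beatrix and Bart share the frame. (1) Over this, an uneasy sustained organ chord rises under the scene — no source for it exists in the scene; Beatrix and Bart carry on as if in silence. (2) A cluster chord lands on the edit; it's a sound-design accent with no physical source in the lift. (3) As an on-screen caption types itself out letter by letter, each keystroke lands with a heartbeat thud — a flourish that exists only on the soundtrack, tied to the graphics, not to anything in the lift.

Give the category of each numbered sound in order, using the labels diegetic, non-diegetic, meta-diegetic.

non-diegetic, non-diegetic, non-diegetic

(1) is non-diegetic: nothing in the lift produces it and the characters don't hear it — pure soundtrack.
Sound (2): an editorial stinger — it belongs to the cut, not the story world, so non-diegetic.
(3) is non-diegetic: sound married to a title/caption — outside the diegesis by definition.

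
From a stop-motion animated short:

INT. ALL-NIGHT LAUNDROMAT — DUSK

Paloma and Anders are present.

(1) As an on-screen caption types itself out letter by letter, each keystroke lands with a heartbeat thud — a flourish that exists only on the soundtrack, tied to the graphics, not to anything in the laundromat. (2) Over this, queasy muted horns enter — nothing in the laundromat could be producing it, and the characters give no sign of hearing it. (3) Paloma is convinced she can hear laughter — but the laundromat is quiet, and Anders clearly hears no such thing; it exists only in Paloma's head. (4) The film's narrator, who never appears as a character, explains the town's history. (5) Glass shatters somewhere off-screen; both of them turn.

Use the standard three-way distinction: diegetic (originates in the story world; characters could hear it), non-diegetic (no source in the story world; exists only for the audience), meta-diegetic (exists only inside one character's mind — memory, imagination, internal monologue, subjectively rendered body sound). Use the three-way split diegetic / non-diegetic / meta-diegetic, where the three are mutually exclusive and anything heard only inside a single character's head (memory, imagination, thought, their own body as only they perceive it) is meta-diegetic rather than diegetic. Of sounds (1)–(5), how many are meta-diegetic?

(1) is non-diegetic: sound married to a title/caption — outside the diegesis by definition.
Sound (2): it has no source in the story world and no character can hear it — it's underscore, so non-diegetic.
(3) is meta-diegetic: Paloma alone 'hears' it — an imagined sound, not present in the space.
(4) is non-diegetic: commentary laid over the scene from outside the fiction.
(5) glass is a real object/event in the scene's world → diegetic.
So 1 of the 5 is meta-diegetic: (3).

1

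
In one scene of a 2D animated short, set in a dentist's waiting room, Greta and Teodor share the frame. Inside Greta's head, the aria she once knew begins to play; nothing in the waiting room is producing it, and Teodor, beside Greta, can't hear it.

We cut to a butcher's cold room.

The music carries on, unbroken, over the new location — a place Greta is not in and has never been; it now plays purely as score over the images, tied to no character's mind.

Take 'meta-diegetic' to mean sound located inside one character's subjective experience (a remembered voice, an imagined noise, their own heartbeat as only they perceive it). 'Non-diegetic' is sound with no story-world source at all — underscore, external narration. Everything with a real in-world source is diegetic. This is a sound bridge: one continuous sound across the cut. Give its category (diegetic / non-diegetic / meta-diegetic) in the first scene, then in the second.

Scene one: the music exists only inside Greta's mind; Teodor can't hear it → meta-diegetic.
Scene two: it's detached from Greta entirely and plays over unrelated images with no in-world source — conventional underscore → non-diegetic.

meta-diegetic, non-diegetic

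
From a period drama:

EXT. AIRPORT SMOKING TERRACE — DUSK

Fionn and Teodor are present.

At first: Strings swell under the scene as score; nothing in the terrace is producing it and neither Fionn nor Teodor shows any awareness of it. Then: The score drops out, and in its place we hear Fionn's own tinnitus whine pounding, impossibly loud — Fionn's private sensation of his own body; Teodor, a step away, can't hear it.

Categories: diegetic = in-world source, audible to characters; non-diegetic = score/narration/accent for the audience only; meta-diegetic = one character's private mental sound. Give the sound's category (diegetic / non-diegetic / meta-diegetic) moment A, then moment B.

non-diegetic, meta-diegetic

Moment A: underscore with no in-world source, inaudible to the characters → non-diegetic.
Moment B: the body sound is Fionn's subjective perception alone — Teodor can't hear it → meta-diegetic.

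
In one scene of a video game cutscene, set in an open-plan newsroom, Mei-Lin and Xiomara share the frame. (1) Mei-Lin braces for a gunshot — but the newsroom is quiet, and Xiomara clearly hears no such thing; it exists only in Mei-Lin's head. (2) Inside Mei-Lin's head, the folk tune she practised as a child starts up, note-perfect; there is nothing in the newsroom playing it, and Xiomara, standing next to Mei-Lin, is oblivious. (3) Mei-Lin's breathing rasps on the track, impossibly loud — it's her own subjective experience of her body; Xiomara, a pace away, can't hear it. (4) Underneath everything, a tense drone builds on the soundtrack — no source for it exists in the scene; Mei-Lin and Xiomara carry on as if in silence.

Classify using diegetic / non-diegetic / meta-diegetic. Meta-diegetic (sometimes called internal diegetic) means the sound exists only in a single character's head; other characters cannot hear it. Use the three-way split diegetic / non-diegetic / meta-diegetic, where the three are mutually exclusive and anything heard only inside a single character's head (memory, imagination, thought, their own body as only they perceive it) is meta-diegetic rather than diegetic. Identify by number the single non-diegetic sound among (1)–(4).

(1) Mei-Lin alone 'hears' it — an imagined sound, not present in the space → meta-diegetic.
Sound (2): it lives in Mei-Lin's subjectivity, not in the newsroom, so meta-diegetic.
(3) is meta-diegetic: point-of-audition from inside Mei-Lin's body; not a sound in the room.
(4) score with no on-screen or off-screen source; it exists for the audience alone → non-diegetic.
Only (4) is non-diegetic.

4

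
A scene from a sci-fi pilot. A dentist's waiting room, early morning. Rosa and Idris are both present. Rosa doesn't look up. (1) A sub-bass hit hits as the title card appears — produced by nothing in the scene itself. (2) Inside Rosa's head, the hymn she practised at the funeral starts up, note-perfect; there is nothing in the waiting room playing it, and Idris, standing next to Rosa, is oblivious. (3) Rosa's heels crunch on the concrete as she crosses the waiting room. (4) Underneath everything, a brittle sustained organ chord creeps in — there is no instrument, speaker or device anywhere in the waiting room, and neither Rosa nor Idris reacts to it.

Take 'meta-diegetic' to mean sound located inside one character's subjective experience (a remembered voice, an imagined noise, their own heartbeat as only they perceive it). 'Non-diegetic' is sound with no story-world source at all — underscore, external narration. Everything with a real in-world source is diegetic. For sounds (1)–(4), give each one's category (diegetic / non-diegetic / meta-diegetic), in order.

(1) it's a sound-design accent with no in-world source; no one in the scene can hear it → non-diegetic.
Sound (2): it lives in Rosa's subjectivity, not in the waiting room, so meta-diegetic.
(3) it's the physical sound of Rosa moving in the space → diegetic.
(4) is non-diegetic: nothing in the waiting room produces it and the characters don't hear it — pure soundtrack.

non-diegetic, meta-diegetic, diegetic, non-diegetic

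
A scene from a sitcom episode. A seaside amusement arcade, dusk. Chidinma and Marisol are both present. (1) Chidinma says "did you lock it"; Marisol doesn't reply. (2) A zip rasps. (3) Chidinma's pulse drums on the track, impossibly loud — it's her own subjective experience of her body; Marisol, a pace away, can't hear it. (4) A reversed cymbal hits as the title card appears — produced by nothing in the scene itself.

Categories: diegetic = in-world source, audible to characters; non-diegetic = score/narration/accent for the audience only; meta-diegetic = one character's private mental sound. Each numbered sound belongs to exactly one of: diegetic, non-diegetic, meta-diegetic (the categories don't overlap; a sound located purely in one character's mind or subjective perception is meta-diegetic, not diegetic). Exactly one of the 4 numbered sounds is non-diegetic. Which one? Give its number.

4

(1) is diegetic: spoken by a character present in the story world.
(2) an in-world source (a zip); characters could hear it → diegetic.
(3) is meta-diegetic: it's Chidinma's internal bodily sensation rendered as sound; only Chidinma 'hears' it.
(4) is non-diegetic: it's a sound-design accent with no in-world source; no one in the scene can hear it.
Only (4) is non-diegetic.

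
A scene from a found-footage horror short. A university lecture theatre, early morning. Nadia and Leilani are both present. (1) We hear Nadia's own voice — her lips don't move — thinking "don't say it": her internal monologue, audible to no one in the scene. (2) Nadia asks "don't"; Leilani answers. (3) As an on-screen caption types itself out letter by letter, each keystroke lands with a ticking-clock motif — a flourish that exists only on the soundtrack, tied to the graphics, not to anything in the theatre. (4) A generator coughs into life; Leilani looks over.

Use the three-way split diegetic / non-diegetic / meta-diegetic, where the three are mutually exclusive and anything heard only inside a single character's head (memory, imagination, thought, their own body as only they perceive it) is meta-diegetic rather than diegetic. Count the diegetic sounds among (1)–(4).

2

(1) Nadia's thought-voice: a private mental sound no other character can hear → meta-diegetic.
Sound (2): on-screen dialogue — Nadia speaks and Leilani is there to hear, so diegetic.
(3) it accompanies on-screen graphics, not anything inside the story world → non-diegetic.
Sound (4): an in-world source (a generator); characters could hear it, so diegetic.
Diegetic: (2), (4) — that's 2.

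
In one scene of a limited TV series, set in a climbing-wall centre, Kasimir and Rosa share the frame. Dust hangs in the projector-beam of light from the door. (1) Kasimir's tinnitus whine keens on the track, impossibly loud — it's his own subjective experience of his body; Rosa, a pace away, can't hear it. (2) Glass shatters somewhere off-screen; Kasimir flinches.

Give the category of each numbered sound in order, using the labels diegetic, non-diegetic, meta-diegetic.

(1) is meta-diegetic: it's Kasimir's internal bodily sensation rendered as sound; only Kasimir 'hears' it.
Sound (2): glass is a real object/event in the scene's world, so diegetic.

meta-diegetic, diegetic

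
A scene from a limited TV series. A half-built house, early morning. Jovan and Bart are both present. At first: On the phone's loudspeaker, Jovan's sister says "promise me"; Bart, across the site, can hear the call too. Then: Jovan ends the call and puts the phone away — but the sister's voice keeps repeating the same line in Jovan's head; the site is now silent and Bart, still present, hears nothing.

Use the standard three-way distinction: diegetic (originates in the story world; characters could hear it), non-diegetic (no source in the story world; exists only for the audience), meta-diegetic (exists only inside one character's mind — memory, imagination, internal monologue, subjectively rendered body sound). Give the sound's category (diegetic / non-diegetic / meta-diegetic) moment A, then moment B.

diegetic, meta-diegetic

Moment A: the loudspeaker is an in-world source; both Jovan and Bart hear the call → diegetic.
Moment B: with the phone off, the voice continues only as Jovan's private mental replay — Bart can't hear it → meta-diegetic.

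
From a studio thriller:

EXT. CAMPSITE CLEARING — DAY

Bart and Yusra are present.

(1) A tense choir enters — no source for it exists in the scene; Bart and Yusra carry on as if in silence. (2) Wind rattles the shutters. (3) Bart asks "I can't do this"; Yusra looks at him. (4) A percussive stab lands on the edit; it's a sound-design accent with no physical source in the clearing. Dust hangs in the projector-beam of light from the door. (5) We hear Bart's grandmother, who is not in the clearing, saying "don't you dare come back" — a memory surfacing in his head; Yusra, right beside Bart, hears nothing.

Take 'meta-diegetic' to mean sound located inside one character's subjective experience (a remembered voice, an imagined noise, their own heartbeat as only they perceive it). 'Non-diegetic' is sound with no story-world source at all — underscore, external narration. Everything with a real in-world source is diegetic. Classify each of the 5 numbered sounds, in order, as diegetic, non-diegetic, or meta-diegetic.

non-diegetic, diegetic, diegetic, non-diegetic, meta-diegetic

(1) is non-diegetic: nothing in the clearing produces it and the characters don't hear it — pure soundtrack.
(2) is diegetic: it's the actual ambient sound of the location.
(3) on-screen dialogue — Bart speaks and Yusra is there to hear → diegetic.
Sound (4): nothing in the scene produces it; it's an accent added for the audience, so non-diegetic.
(5) is meta-diegetic: a remembered line, private to Bart — not present in the room, not audible to Yusra.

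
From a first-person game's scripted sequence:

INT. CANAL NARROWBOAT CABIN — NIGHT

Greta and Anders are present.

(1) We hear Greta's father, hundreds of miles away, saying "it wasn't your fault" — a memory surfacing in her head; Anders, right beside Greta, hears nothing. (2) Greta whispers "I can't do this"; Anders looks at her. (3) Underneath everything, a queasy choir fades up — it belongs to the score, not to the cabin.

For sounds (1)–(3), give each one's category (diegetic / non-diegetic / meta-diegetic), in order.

(1) it's Greta's recollection rendered as sound; the other character can't hear it → meta-diegetic.
(2) on-screen dialogue — Greta speaks and Anders is there to hear → diegetic.
Sound (3): it has no source in the story world and no character can hear it — it's underscore, so non-diegetic.

meta-diegetic, diegetic, non-diegetic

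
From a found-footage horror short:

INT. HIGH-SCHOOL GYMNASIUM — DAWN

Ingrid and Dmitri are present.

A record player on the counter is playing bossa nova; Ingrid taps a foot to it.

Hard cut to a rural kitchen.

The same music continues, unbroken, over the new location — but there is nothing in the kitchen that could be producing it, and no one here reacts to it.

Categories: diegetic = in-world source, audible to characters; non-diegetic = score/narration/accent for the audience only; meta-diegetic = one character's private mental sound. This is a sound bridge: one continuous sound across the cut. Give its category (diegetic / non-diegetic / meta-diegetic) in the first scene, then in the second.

Scene one: a record player is an on-screen source and Ingrid reacts to it → diegetic.
Scene two: there is no source in the kitchen and no one hears it — it's now underscore → non-diegetic.

diegetic, non-diegetic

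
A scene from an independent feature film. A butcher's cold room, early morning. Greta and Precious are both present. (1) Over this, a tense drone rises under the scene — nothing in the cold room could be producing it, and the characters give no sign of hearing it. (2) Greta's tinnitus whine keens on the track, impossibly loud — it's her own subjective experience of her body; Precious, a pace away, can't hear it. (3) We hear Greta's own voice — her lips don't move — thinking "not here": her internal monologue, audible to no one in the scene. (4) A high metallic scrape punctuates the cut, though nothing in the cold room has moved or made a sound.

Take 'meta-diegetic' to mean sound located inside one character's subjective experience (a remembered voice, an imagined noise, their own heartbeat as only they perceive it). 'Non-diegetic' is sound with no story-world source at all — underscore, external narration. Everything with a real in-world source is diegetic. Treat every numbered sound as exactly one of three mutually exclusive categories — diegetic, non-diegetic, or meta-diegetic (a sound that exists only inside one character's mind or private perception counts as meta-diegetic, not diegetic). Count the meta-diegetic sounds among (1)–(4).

Sound (1): score with no on-screen or off-screen source; it exists for the audience alone, so non-diegetic.
(2) is meta-diegetic: point-of-audition from inside Greta's body; not a sound in the room.
(3) it's Greta's unspoken thought, heard only by the audience via her subjectivity → meta-diegetic.
(4) is non-diegetic: an editorial stinger — it belongs to the cut, not the story world.
Meta-diegetic: (2), (3) — that's 2.

2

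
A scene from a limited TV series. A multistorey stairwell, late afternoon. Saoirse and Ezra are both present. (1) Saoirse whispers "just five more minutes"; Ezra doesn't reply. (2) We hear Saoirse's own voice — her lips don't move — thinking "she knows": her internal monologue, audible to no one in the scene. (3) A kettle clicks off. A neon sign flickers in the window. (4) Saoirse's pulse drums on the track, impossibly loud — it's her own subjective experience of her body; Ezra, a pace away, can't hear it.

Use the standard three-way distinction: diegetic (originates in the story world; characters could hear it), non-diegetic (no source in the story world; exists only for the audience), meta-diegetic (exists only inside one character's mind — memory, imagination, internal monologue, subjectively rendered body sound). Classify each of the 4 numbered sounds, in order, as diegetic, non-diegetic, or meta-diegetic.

diegetic, meta-diegetic, diegetic, meta-diegetic

(1) Saoirse is a character speaking aloud in the scene → diegetic.
(2) Saoirse's thought-voice: a private mental sound no other character can hear → meta-diegetic.
(3) is diegetic: a kettle is a real object/event in the scene's world.
(4) point-of-audition from inside Saoirse's body; not a sound in the room → meta-diegetic.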